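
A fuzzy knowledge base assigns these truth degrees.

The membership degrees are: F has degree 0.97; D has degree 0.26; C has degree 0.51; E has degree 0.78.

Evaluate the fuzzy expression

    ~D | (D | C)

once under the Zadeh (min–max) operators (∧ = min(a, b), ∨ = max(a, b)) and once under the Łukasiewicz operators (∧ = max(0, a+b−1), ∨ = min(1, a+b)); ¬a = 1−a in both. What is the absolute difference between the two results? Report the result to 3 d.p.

0.260

Under Zadeh (min–max):
  ~D = 1 − 0.26 = 0.74
  D | C = max(a, b) on (0.26, 0.51) = 0.51
  ~D | (D | C) = max(a, b) on (0.74, 0.51) = 0.74
  → value = 0.7400
Under Łukasiewicz:
  ~D = 1 − 0.26 = 0.74
  D | C = min(1, a+b) on (0.26, 0.51) = 0.77
  ~D | (D | C) = min(1, a+b) on (0.74, 0.77) = 1.00
  → value = 1.0000
|0.7400 − 1.0000| = 0.260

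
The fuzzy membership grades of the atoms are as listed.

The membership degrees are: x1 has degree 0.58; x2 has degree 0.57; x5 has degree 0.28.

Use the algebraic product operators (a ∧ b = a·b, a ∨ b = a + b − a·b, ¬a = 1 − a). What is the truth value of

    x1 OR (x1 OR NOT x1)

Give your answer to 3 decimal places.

NOT x1 = 1 − 0.5800 = 0.4200
x1 OR NOT x1 = a + b − a·b on (0.5800, 0.4200) = 0.7564
x1 OR (x1 OR NOT x1) = a + b − a·b on (0.5800, 0.7564) = 0.8977

0.898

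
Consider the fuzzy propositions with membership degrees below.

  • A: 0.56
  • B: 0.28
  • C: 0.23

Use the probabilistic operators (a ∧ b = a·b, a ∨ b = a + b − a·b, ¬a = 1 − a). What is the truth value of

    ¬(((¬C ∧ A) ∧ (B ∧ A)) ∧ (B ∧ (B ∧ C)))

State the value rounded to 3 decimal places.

¬C = 1 − 0.2300 = 0.7700
¬C ∧ A = a·b on (0.7700, 0.5600) = 0.4312
B ∧ A = a·b on (0.2800, 0.5600) = 0.1568
(¬C ∧ A) ∧ (B ∧ A) = a·b on (0.4312, 0.1568) = 0.0676
B ∧ C = a·b on (0.2800, 0.2300) = 0.0644
B ∧ (B ∧ C) = a·b on (0.2800, 0.0644) = 0.0180
((¬C ∧ A) ∧ (B ∧ A)) ∧ (B ∧ (B ∧ C)) = a·b on (0.0676, 0.0180) = 0.0012
¬(((¬C ∧ A) ∧ (B ∧ A)) ∧ (B ∧ (B ∧ C))) = 1 − 0.0012 = 0.9988

0.999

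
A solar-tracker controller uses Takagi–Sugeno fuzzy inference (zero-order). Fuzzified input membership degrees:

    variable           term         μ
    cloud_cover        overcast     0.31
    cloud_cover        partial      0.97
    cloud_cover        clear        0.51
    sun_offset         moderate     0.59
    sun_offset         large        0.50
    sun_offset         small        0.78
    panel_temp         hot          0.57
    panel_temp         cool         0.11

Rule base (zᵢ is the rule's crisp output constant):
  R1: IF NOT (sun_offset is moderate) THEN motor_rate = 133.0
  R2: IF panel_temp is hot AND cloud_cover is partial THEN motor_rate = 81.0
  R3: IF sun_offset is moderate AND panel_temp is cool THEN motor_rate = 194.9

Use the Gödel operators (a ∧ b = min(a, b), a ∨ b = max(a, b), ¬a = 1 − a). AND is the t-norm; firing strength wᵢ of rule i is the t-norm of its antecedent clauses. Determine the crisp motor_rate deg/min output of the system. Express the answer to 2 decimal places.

R1 (z=133.0): ¬moderate=1−0.59=0.41 → w = 0.41
R2 (z=81.0): hot=0.57, partial=0.97; AND[min(a, b)] → w = 0.57
R3 (z=194.9): moderate=0.59, cool=0.11; AND[min(a, b)] → w = 0.11
Weighted average = (0.41·133.0 + 0.57·81.0 + 0.11·194.9) / (0.41 + 0.57 + 0.11)
  = 122.1390 / 1.0900 = 112.05

112.05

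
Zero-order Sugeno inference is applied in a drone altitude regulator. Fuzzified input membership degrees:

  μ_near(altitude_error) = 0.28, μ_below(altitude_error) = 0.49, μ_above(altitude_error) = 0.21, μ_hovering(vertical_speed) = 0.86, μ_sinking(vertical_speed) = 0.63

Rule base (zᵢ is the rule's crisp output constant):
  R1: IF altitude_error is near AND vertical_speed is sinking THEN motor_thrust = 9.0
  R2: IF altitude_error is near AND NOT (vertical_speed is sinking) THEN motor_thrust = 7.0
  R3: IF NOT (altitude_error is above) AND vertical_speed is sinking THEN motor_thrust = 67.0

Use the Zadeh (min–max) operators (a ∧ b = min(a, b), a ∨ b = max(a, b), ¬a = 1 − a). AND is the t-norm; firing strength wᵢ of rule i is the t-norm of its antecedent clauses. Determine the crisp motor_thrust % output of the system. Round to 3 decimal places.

39.235

R1 (z=9.0): near=0.28, sinking=0.63; AND[min(a, b)] → w = 0.28
R2 (z=7.0): near=0.28, ¬sinking=1−0.63=0.37; AND[min(a, b)] → w = 0.28
R3 (z=67.0): ¬above=1−0.21=0.79, sinking=0.63; AND[min(a, b)] → w = 0.63
Weighted average = (0.28·9.0 + 0.28·7.0 + 0.63·67.0) / (0.28 + 0.28 + 0.63)
  = 46.6900 / 1.1900 = 39.235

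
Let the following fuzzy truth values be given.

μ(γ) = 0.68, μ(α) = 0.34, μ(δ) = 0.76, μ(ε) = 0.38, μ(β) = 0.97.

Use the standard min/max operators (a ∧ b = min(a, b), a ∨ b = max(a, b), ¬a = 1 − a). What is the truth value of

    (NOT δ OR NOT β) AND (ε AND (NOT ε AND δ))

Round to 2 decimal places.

0.24

NOT δ = 1 − 0.76 = 0.24
NOT β = 1 − 0.97 = 0.03
NOT δ OR NOT β = max(a, b) on (0.24, 0.03) = 0.24
NOT ε = 1 − 0.38 = 0.62
NOT ε AND δ = min(a, b) on (0.62, 0.76) = 0.62
ε AND (NOT ε AND δ) = min(a, b) on (0.38, 0.62) = 0.38
(NOT δ OR NOT β) AND (ε AND (NOT ε AND δ)) = min(a, b) on (0.24, 0.38) = 0.24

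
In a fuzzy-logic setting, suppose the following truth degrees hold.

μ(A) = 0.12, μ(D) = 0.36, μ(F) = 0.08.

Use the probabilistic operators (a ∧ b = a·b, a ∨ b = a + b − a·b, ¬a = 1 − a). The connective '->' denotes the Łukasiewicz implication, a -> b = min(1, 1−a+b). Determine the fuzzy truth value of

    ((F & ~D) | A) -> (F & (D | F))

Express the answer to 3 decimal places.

~D = 1 − 0.3600 = 0.6400
F & ~D = a·b on (0.0800, 0.6400) = 0.0512
(F & ~D) | A = a + b − a·b on (0.0512, 0.1200) = 0.1651
D | F = a + b − a·b on (0.3600, 0.0800) = 0.4112
F & (D | F) = a·b on (0.0800, 0.4112) = 0.0329
((F & ~D) | A) -> (F & (D | F))  [Łukasiewicz: min(1, 1−a+b)] with a=0.1651, b=0.0329 → 0.8678

0.868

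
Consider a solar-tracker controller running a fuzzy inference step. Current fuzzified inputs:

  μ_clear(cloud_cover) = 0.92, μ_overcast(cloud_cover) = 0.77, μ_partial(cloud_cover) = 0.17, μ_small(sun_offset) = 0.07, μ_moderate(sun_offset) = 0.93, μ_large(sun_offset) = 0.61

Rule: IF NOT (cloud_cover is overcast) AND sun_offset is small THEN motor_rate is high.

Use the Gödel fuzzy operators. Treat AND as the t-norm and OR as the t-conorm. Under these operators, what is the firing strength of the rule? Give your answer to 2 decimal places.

firing strength: ¬overcast=1−0.77=0.23, small=0.07; AND[min(a, b)] → w = 0.07

0.07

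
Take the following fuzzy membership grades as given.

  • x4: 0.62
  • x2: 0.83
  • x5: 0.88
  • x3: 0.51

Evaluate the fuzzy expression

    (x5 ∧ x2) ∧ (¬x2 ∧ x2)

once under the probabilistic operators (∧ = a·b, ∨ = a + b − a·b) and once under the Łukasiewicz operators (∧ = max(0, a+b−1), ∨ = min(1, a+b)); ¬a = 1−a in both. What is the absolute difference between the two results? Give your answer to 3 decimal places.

0.103

Under probabilistic:
  x5 ∧ x2 = a·b on (0.8800, 0.8300) = 0.7304
  ¬x2 = 1 − 0.8300 = 0.1700
  ¬x2 ∧ x2 = a·b on (0.1700, 0.8300) = 0.1411
  (x5 ∧ x2) ∧ (¬x2 ∧ x2) = a·b on (0.7304, 0.1411) = 0.1031
  → value = 0.1031
Under Łukasiewicz:
  x5 ∧ x2 = max(0, a+b−1) on (0.88, 0.83) = 0.71
  ¬x2 = 1 − 0.83 = 0.17
  ¬x2 ∧ x2 = max(0, a+b−1) on (0.17, 0.83) = 0.00
  (x5 ∧ x2) ∧ (¬x2 ∧ x2) = max(0, a+b−1) on (0.71, 0.00) = 0.00
  → value = 0.0000
|0.1031 − 0.0000| = 0.103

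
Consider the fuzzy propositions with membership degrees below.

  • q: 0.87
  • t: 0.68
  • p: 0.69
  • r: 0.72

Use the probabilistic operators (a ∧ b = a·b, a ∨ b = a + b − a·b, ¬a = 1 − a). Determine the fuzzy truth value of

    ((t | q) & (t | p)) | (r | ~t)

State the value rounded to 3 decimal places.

t | q = a + b − a·b on (0.6800, 0.8700) = 0.9584
t | p = a + b − a·b on (0.6800, 0.6900) = 0.9008
(t | q) & (t | p) = a·b on (0.9584, 0.9008) = 0.8633
~t = 1 − 0.6800 = 0.3200
r | ~t = a + b − a·b on (0.7200, 0.3200) = 0.8096
((t | q) & (t | p)) | (r | ~t) = a + b − a·b on (0.8633, 0.8096) = 0.9740

0.974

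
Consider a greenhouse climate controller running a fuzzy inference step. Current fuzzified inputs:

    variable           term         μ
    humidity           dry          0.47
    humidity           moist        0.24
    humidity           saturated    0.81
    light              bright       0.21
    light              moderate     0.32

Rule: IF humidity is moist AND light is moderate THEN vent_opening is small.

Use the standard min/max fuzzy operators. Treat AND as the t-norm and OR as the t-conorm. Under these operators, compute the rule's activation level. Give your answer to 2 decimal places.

0.24

firing strength: moist=0.24, moderate=0.32; AND[min(a, b)] → w = 0.24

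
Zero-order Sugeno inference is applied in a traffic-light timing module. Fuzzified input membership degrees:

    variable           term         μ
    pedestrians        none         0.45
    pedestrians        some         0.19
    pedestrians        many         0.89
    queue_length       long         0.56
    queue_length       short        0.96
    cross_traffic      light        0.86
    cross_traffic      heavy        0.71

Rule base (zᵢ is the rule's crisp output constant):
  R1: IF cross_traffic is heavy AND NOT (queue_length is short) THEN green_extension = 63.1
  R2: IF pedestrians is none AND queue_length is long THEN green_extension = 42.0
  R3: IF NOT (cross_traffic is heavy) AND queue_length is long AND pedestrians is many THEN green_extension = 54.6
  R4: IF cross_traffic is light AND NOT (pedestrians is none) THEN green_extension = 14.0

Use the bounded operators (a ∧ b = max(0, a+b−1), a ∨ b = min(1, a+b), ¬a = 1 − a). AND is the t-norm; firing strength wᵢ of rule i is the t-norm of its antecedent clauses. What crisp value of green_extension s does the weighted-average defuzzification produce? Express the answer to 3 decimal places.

14.667

R1 (z=63.1): heavy=0.71, ¬short=1−0.96=0.04; AND[max(0, a+b−1)] → w = 0.00
R2 (z=42.0): none=0.45, long=0.56; AND[max(0, a+b−1)] → w = 0.01
R3 (z=54.6): ¬heavy=1−0.71=0.29, long=0.56, many=0.89; AND[max(0, a+b−1)] → w = 0.00
R4 (z=14.0): light=0.86, ¬none=1−0.45=0.55; AND[max(0, a+b−1)] → w = 0.41
Weighted average = (0.00·63.1 + 0.01·42.0 + 0.00·54.6 + 0.41·14.0) / (0.00 + 0.01 + 0.00 + 0.41)
  = 6.1600 / 0.4200 = 14.667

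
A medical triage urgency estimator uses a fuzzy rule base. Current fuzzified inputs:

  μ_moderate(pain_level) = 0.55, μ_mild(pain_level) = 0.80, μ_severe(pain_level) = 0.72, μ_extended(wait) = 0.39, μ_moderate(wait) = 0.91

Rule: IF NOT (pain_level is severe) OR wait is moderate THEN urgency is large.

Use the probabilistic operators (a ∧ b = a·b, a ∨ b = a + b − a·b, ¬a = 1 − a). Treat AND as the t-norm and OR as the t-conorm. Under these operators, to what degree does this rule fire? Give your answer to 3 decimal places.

0.935

firing strength: ¬severe=1−0.72=0.28, moderate=0.91; OR[a + b − a·b] → w = 0.9352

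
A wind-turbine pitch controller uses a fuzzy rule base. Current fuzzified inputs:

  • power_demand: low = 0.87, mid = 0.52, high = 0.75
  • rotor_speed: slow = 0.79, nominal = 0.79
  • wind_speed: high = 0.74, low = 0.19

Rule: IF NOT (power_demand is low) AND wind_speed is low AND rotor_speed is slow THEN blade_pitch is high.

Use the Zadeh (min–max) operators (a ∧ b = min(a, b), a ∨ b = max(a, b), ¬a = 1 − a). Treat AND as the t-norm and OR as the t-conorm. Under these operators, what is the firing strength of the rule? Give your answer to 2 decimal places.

firing strength: ¬low=1−0.87=0.13, low=0.19, slow=0.79; AND[min(a, b)] → w = 0.13

0.13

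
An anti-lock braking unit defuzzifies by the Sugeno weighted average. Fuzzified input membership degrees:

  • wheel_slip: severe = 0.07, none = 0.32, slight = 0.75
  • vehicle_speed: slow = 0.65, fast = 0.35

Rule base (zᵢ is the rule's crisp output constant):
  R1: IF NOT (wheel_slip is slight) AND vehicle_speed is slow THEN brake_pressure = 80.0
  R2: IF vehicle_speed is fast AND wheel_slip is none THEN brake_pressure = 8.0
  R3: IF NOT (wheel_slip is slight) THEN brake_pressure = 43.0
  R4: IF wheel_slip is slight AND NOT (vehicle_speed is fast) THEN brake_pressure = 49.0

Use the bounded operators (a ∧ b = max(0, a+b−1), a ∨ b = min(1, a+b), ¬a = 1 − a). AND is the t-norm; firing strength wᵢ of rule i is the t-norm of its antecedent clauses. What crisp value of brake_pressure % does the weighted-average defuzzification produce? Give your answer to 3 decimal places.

46.692

R1 (z=80.0): ¬slight=1−0.75=0.25, slow=0.65; AND[max(0, a+b−1)] → w = 0.00
R2 (z=8.0): fast=0.35, none=0.32; AND[max(0, a+b−1)] → w = 0.00
R3 (z=43.0): ¬slight=1−0.75=0.25 → w = 0.25
R4 (z=49.0): slight=0.75, ¬fast=1−0.35=0.65; AND[max(0, a+b−1)] → w = 0.40
Weighted average = (0.00·80.0 + 0.00·8.0 + 0.25·43.0 + 0.40·49.0) / (0.00 + 0.00 + 0.25 + 0.40)
  = 30.3500 / 0.6500 = 46.692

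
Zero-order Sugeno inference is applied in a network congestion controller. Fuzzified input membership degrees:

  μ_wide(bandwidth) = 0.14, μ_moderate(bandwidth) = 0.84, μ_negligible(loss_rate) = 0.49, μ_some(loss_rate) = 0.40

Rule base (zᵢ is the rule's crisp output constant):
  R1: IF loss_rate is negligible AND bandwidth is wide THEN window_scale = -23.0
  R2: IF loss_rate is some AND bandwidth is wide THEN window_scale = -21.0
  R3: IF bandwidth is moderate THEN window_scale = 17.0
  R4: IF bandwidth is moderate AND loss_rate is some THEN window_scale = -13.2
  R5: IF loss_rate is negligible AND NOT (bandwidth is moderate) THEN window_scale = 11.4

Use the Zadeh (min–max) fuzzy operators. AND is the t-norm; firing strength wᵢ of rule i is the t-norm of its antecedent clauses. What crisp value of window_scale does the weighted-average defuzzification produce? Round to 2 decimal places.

R1 (z=-23.0): negligible=0.49, wide=0.14; AND[min(a, b)] → w = 0.14
R2 (z=-21.0): some=0.40, wide=0.14; AND[min(a, b)] → w = 0.14
R3 (z=17.0): moderate=0.84 → w = 0.84
R4 (z=-13.2): moderate=0.84, some=0.40; AND[min(a, b)] → w = 0.40
R5 (z=11.4): negligible=0.49, ¬moderate=1−0.84=0.16; AND[min(a, b)] → w = 0.16
Weighted average = (0.14·-23.0 + 0.14·-21.0 + 0.84·17.0 + 0.40·-13.2 + 0.16·11.4) / (0.14 + 0.14 + 0.84 + 0.40 + 0.16)
  = 4.6640 / 1.6800 = 2.78

2.78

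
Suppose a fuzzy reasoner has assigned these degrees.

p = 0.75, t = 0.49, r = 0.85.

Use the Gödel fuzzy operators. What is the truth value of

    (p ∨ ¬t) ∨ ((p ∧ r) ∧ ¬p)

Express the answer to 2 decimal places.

0.75

¬t = 1 − 0.49 = 0.51
p ∨ ¬t = max(a, b) on (0.75, 0.51) = 0.75
p ∧ r = min(a, b) on (0.75, 0.85) = 0.75
¬p = 1 − 0.75 = 0.25
(p ∧ r) ∧ ¬p = min(a, b) on (0.75, 0.25) = 0.25
(p ∨ ¬t) ∨ ((p ∧ r) ∧ ¬p) = max(a, b) on (0.75, 0.25) = 0.75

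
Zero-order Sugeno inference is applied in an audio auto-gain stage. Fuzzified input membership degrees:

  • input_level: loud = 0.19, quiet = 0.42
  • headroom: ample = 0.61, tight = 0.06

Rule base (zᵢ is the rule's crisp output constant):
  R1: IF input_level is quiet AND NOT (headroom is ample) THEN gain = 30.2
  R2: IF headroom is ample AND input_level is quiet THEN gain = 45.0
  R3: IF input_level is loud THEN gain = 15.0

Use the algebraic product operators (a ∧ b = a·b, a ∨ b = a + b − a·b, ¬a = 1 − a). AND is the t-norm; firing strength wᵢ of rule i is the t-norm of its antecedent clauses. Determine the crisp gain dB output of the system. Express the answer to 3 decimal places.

R1 (z=30.2): quiet=0.42, ¬ample=1−0.61=0.39; AND[a·b] → w = 0.1638
R2 (z=45.0): ample=0.61, quiet=0.42; AND[a·b] → w = 0.2562
R3 (z=15.0): loud=0.19 → w = 0.1900
Weighted average = (0.1638·30.2 + 0.2562·45.0 + 0.1900·15.0) / (0.1638 + 0.2562 + 0.1900)
  = 19.3258 / 0.6100 = 31.682

31.682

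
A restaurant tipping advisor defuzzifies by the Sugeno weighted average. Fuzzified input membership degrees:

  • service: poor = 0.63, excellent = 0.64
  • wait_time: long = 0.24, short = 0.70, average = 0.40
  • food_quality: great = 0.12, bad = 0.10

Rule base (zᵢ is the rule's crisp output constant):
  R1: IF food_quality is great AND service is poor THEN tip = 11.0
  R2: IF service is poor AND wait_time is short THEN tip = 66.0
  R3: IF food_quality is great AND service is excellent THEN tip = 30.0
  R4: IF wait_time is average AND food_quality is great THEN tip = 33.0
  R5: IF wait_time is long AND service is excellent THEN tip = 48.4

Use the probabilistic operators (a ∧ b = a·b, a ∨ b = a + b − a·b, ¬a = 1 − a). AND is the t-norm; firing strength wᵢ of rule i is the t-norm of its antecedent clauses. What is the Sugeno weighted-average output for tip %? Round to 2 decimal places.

R1 (z=11.0): great=0.12, poor=0.63; AND[a·b] → w = 0.0756
R2 (z=66.0): poor=0.63, short=0.70; AND[a·b] → w = 0.4410
R3 (z=30.0): great=0.12, excellent=0.64; AND[a·b] → w = 0.0768
R4 (z=33.0): average=0.40, great=0.12; AND[a·b] → w = 0.0480
R5 (z=48.4): long=0.24, excellent=0.64; AND[a·b] → w = 0.1536
Weighted average = (0.0756·11.0 + 0.4410·66.0 + 0.0768·30.0 + 0.0480·33.0 + 0.1536·48.4) / (0.0756 + 0.4410 + 0.0768 + 0.0480 + 0.1536)
  = 41.2598 / 0.7950 = 51.90

51.90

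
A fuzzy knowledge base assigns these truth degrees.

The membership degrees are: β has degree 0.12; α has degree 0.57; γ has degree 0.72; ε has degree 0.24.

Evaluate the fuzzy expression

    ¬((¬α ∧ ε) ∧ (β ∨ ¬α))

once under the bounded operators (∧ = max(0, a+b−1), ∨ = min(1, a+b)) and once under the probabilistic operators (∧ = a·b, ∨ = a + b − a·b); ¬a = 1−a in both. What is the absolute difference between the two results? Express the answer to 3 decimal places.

Under bounded:
  ¬α = 1 − 0.57 = 0.43
  ¬α ∧ ε = max(0, a+b−1) on (0.43, 0.24) = 0.00
  ¬α = 1 − 0.57 = 0.43
  β ∨ ¬α = min(1, a+b) on (0.12, 0.43) = 0.55
  (¬α ∧ ε) ∧ (β ∨ ¬α) = max(0, a+b−1) on (0.00, 0.55) = 0.00
  ¬((¬α ∧ ε) ∧ (β ∨ ¬α)) = 1 − 0.00 = 1.00
  → value = 1.0000
Under probabilistic:
  ¬α = 1 − 0.5700 = 0.4300
  ¬α ∧ ε = a·b on (0.4300, 0.2400) = 0.1032
  ¬α = 1 − 0.5700 = 0.4300
  β ∨ ¬α = a + b − a·b on (0.1200, 0.4300) = 0.4984
  (¬α ∧ ε) ∧ (β ∨ ¬α) = a·b on (0.1032, 0.4984) = 0.0514
  ¬((¬α ∧ ε) ∧ (β ∨ ¬α)) = 1 − 0.0514 = 0.9486
  → value = 0.9486
|1.0000 − 0.9486| = 0.051

0.051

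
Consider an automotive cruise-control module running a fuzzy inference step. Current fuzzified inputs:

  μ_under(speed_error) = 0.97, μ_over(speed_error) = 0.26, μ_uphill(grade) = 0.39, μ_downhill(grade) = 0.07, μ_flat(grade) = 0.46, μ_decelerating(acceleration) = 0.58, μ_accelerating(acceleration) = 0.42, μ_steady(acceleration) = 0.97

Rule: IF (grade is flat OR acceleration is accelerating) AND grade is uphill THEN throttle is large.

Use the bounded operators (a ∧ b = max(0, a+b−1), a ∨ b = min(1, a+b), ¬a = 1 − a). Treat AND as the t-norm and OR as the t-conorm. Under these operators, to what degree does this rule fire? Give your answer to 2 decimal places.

0.27

firing strength: (flat=0.46 OR accelerating=0.42) = 0.88; AND[max(0, a+b−1)] with uphill=0.39 → w = 0.27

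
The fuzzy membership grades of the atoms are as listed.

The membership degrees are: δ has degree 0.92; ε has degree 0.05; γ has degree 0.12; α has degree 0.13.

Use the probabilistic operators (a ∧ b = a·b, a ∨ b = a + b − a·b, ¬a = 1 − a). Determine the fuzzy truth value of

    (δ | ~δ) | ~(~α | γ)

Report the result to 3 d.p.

~δ = 1 − 0.9200 = 0.0800
δ | ~δ = a + b − a·b on (0.9200, 0.0800) = 0.9264
~α = 1 − 0.1300 = 0.8700
~α | γ = a + b − a·b on (0.8700, 0.1200) = 0.8856
~(~α | γ) = 1 − 0.8856 = 0.1144
(δ | ~δ) | ~(~α | γ) = a + b − a·b on (0.9264, 0.1144) = 0.9348

0.935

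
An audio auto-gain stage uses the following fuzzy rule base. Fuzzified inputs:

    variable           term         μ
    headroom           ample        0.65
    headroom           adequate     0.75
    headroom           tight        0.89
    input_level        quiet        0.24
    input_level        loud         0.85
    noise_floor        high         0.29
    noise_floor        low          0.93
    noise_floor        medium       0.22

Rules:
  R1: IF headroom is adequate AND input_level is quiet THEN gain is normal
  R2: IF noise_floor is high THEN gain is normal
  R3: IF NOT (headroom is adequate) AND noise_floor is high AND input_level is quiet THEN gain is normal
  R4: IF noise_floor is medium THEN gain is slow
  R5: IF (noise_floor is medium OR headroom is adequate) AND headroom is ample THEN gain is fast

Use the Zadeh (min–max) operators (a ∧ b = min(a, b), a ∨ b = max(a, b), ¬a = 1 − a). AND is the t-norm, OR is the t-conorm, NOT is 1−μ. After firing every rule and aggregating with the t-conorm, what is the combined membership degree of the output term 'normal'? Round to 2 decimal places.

R1: adequate=0.75, quiet=0.24; AND[min(a, b)] → w = 0.24
R2: high=0.29 → w = 0.29
R3: ¬adequate=1−0.75=0.25, high=0.29, quiet=0.24; AND[min(a, b)] → w = 0.24
R4: medium=0.22 → w = 0.22
R5: (medium=0.22 OR adequate=0.75) = 0.75; AND[min(a, b)] with ample=0.65 → w = 0.65
Rules with consequent 'normal': {R1, R2, R3} → strengths 0.24, 0.29, 0.24
Aggregate via t-conorm [max(a, b)]: 0.29

0.29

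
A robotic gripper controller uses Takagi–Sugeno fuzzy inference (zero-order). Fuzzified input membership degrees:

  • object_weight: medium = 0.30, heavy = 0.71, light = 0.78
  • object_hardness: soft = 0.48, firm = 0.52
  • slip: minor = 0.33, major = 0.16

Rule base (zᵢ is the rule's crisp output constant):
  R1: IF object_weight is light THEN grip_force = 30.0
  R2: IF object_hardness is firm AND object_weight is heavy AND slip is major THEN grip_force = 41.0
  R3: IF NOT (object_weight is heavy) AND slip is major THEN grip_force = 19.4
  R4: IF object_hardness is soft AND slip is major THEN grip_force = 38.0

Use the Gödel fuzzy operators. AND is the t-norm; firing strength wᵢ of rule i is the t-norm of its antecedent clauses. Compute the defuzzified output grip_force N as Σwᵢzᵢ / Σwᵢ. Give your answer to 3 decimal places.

R1 (z=30.0): light=0.78 → w = 0.78
R2 (z=41.0): firm=0.52, heavy=0.71, major=0.16; AND[min(a, b)] → w = 0.16
R3 (z=19.4): ¬heavy=1−0.71=0.29, major=0.16; AND[min(a, b)] → w = 0.16
R4 (z=38.0): soft=0.48, major=0.16; AND[min(a, b)] → w = 0.16
Weighted average = (0.78·30.0 + 0.16·41.0 + 0.16·19.4 + 0.16·38.0) / (0.78 + 0.16 + 0.16 + 0.16)
  = 39.1440 / 1.2600 = 31.067

31.067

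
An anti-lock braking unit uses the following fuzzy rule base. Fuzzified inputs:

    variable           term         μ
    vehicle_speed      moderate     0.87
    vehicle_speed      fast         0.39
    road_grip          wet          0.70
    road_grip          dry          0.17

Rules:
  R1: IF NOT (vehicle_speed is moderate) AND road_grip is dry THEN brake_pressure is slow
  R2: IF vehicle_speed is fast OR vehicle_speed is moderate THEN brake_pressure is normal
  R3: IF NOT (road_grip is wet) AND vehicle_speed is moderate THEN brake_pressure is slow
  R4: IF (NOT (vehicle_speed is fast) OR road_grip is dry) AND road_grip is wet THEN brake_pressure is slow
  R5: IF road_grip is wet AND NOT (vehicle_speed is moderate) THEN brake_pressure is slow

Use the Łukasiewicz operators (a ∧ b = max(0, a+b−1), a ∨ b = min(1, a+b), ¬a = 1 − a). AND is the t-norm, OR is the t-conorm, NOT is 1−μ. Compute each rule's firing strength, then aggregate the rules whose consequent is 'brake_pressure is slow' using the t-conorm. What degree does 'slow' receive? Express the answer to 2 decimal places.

R1: ¬moderate=1−0.87=0.13, dry=0.17; AND[max(0, a+b−1)] → w = 0.00
R2: fast=0.39, moderate=0.87; OR[min(1, a+b)] → w = 1.00
R3: ¬wet=1−0.70=0.30, moderate=0.87; AND[max(0, a+b−1)] → w = 0.17
R4: (¬fast=1−0.39=0.61 OR dry=0.17) = 0.78; AND[max(0, a+b−1)] with wet=0.70 → w = 0.48
R5: wet=0.70, ¬moderate=1−0.87=0.13; AND[max(0, a+b−1)] → w = 0.00
Rules with consequent 'slow': {R1, R3, R4, R5} → strengths 0.00, 0.17, 0.48, 0.00
Aggregate via t-conorm [min(1, a+b)]: 0.65

0.65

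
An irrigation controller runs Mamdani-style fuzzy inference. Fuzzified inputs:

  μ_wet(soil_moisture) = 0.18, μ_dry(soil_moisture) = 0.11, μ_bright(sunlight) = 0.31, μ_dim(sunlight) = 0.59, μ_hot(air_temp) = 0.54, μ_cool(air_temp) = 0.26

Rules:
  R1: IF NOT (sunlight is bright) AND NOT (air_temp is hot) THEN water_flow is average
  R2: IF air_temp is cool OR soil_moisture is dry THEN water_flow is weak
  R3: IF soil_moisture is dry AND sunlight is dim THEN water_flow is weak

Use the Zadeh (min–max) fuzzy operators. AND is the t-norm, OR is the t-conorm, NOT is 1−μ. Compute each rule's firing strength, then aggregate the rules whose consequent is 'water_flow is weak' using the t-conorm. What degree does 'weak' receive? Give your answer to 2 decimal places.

0.26

R1: ¬bright=1−0.31=0.69, ¬hot=1−0.54=0.46; AND[min(a, b)] → w = 0.46
R2: cool=0.26, dry=0.11; OR[max(a, b)] → w = 0.26
R3: dry=0.11, dim=0.59; AND[min(a, b)] → w = 0.11
Rules with consequent 'weak': {R2, R3} → strengths 0.26, 0.11
Aggregate via t-conorm [max(a, b)]: 0.26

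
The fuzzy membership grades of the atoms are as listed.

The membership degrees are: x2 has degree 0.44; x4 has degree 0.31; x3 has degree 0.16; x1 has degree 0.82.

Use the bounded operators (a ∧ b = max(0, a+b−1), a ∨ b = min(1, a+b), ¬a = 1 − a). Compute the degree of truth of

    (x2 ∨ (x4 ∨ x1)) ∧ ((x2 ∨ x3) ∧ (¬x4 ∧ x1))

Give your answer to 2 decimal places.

x4 ∨ x1 = min(1, a+b) on (0.31, 0.82) = 1.00
x2 ∨ (x4 ∨ x1) = min(1, a+b) on (0.44, 1.00) = 1.00
x2 ∨ x3 = min(1, a+b) on (0.44, 0.16) = 0.60
¬x4 = 1 − 0.31 = 0.69
¬x4 ∧ x1 = max(0, a+b−1) on (0.69, 0.82) = 0.51
(x2 ∨ x3) ∧ (¬x4 ∧ x1) = max(0, a+b−1) on (0.60, 0.51) = 0.11
(x2 ∨ (x4 ∨ x1)) ∧ ((x2 ∨ x3) ∧ (¬x4 ∧ x1)) = max(0, a+b−1) on (1.00, 0.11) = 0.11

0.11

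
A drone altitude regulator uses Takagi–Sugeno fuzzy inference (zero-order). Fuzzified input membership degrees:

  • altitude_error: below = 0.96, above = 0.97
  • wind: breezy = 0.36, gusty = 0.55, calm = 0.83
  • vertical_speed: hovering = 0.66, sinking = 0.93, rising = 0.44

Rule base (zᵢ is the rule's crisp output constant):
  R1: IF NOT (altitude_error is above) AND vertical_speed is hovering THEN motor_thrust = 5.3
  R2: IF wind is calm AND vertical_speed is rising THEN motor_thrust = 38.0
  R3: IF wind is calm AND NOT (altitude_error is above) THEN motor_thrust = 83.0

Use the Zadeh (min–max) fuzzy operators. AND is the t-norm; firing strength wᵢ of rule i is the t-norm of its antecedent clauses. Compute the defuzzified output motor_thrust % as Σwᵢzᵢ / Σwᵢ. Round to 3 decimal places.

R1 (z=5.3): ¬above=1−0.97=0.03, hovering=0.66; AND[min(a, b)] → w = 0.03
R2 (z=38.0): calm=0.83, rising=0.44; AND[min(a, b)] → w = 0.44
R3 (z=83.0): calm=0.83, ¬above=1−0.97=0.03; AND[min(a, b)] → w = 0.03
Weighted average = (0.03·5.3 + 0.44·38.0 + 0.03·83.0) / (0.03 + 0.44 + 0.03)
  = 19.3690 / 0.5000 = 38.738

38.738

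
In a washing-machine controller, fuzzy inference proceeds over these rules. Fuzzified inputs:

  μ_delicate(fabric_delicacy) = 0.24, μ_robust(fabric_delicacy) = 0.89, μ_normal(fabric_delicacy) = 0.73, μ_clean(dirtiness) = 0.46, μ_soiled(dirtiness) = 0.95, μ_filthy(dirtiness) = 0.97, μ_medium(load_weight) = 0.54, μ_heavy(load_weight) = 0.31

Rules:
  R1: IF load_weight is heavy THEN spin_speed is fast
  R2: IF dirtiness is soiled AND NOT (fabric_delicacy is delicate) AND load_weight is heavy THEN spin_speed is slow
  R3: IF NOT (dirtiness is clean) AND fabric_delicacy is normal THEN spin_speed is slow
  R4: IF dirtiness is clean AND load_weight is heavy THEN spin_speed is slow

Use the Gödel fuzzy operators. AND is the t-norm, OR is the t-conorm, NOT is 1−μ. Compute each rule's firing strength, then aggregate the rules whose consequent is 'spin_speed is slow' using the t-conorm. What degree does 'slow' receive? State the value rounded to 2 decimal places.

R1: heavy=0.31 → w = 0.31
R2: soiled=0.95, ¬delicate=1−0.24=0.76, heavy=0.31; AND[min(a, b)] → w = 0.31
R3: ¬clean=1−0.46=0.54, normal=0.73; AND[min(a, b)] → w = 0.54
R4: clean=0.46, heavy=0.31; AND[min(a, b)] → w = 0.31
Rules with consequent 'slow': {R2, R3, R4} → strengths 0.31, 0.54, 0.31
Aggregate via t-conorm [max(a, b)]: 0.54

0.54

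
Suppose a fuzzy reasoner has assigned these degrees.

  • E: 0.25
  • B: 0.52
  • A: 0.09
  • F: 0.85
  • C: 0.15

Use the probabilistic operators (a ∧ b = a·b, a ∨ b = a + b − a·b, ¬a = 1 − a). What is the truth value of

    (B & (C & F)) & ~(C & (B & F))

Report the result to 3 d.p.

0.062

C & F = a·b on (0.1500, 0.8500) = 0.1275
B & (C & F) = a·b on (0.5200, 0.1275) = 0.0663
B & F = a·b on (0.5200, 0.8500) = 0.4420
C & (B & F) = a·b on (0.1500, 0.4420) = 0.0663
~(C & (B & F)) = 1 − 0.0663 = 0.9337
(B & (C & F)) & ~(C & (B & F)) = a·b on (0.0663, 0.9337) = 0.0619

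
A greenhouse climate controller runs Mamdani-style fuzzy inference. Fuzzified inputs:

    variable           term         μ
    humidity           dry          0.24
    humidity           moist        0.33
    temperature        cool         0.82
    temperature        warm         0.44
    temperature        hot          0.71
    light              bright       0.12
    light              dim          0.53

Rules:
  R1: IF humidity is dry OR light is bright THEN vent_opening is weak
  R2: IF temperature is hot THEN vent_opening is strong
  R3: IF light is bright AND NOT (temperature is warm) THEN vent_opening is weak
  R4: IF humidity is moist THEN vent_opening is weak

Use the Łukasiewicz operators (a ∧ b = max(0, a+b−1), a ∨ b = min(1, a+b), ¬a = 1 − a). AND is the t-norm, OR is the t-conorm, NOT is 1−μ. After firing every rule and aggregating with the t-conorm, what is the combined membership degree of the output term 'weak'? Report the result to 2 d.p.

R1: dry=0.24, bright=0.12; OR[min(1, a+b)] → w = 0.36
R2: hot=0.71 → w = 0.71
R3: bright=0.12, ¬warm=1−0.44=0.56; AND[max(0, a+b−1)] → w = 0.00
R4: moist=0.33 → w = 0.33
Rules with consequent 'weak': {R1, R3, R4} → strengths 0.36, 0.00, 0.33
Aggregate via t-conorm [min(1, a+b)]: 0.69

0.69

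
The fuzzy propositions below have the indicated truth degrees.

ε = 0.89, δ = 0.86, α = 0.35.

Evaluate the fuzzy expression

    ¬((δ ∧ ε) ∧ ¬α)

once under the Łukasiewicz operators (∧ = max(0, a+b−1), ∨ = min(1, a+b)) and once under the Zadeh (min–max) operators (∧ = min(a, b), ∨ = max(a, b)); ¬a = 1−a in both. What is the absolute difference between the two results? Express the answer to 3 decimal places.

0.250

Under Łukasiewicz:
  δ ∧ ε = max(0, a+b−1) on (0.86, 0.89) = 0.75
  ¬α = 1 − 0.35 = 0.65
  (δ ∧ ε) ∧ ¬α = max(0, a+b−1) on (0.75, 0.65) = 0.40
  ¬((δ ∧ ε) ∧ ¬α) = 1 − 0.40 = 0.60
  → value = 0.6000
Under Zadeh (min–max):
  δ ∧ ε = min(a, b) on (0.86, 0.89) = 0.86
  ¬α = 1 − 0.35 = 0.65
  (δ ∧ ε) ∧ ¬α = min(a, b) on (0.86, 0.65) = 0.65
  ¬((δ ∧ ε) ∧ ¬α) = 1 − 0.65 = 0.35
  → value = 0.3500
|0.6000 − 0.3500| = 0.250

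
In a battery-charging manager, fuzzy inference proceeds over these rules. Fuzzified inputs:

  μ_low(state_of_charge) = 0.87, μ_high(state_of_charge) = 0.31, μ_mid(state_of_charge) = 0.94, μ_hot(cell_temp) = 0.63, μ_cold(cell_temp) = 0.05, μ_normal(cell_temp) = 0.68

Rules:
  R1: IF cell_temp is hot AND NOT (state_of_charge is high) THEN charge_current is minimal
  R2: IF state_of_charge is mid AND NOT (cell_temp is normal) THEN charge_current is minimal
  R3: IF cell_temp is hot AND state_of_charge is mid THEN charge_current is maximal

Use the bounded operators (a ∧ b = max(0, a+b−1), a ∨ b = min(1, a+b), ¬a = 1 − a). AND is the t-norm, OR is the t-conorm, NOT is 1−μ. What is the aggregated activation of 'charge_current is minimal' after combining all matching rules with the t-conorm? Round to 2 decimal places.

0.58

R1: hot=0.63, ¬high=1−0.31=0.69; AND[max(0, a+b−1)] → w = 0.32
R2: mid=0.94, ¬normal=1−0.68=0.32; AND[max(0, a+b−1)] → w = 0.26
R3: hot=0.63, mid=0.94; AND[max(0, a+b−1)] → w = 0.57
Rules with consequent 'minimal': {R1, R2} → strengths 0.32, 0.26
Aggregate via t-conorm [min(1, a+b)]: 0.58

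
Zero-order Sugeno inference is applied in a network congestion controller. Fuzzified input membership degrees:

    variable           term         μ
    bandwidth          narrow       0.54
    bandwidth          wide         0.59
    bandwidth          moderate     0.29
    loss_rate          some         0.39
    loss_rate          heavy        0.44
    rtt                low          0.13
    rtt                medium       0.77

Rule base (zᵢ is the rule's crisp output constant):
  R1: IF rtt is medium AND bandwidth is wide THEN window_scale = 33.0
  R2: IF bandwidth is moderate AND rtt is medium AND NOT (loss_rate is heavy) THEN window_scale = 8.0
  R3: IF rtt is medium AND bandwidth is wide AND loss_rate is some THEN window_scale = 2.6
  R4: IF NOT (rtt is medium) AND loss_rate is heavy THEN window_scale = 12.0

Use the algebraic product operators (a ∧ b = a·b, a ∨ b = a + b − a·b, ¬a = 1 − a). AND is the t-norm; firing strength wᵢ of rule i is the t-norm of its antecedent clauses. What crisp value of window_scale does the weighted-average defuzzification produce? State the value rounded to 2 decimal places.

20.60

R1 (z=33.0): medium=0.77, wide=0.59; AND[a·b] → w = 0.4543
R2 (z=8.0): moderate=0.29, medium=0.77, ¬heavy=1−0.44=0.56; AND[a·b] → w = 0.1250
R3 (z=2.6): medium=0.77, wide=0.59, some=0.39; AND[a·b] → w = 0.1772
R4 (z=12.0): ¬medium=1−0.77=0.23, heavy=0.44; AND[a·b] → w = 0.1012
Weighted average = (0.4543·33.0 + 0.1250·8.0 + 0.1772·2.6 + 0.1012·12.0) / (0.4543 + 0.1250 + 0.1772 + 0.1012)
  = 17.6673 / 0.8577 = 20.60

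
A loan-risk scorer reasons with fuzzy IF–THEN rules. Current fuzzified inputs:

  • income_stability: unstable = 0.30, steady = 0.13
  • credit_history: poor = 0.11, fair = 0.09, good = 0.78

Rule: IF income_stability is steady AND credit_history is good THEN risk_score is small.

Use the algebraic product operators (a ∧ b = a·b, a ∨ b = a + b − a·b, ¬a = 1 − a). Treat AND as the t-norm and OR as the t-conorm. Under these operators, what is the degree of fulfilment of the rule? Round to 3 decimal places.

firing strength: steady=0.13, good=0.78; AND[a·b] → w = 0.1014

0.101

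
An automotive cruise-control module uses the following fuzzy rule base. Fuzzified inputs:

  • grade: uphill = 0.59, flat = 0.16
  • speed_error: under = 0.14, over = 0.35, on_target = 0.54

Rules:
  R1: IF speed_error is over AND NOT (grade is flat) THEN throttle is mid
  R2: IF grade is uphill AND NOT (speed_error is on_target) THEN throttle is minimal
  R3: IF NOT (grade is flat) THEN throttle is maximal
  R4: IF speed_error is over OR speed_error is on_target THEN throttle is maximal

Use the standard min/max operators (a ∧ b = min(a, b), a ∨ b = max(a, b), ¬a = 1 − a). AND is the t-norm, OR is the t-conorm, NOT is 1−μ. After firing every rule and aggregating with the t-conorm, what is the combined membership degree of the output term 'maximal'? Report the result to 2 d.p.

R1: over=0.35, ¬flat=1−0.16=0.84; AND[min(a, b)] → w = 0.35
R2: uphill=0.59, ¬on_target=1−0.54=0.46; AND[min(a, b)] → w = 0.46
R3: ¬flat=1−0.16=0.84 → w = 0.84
R4: over=0.35, on_target=0.54; OR[max(a, b)] → w = 0.54
Rules with consequent 'maximal': {R3, R4} → strengths 0.84, 0.54
Aggregate via t-conorm [max(a, b)]: 0.84

0.84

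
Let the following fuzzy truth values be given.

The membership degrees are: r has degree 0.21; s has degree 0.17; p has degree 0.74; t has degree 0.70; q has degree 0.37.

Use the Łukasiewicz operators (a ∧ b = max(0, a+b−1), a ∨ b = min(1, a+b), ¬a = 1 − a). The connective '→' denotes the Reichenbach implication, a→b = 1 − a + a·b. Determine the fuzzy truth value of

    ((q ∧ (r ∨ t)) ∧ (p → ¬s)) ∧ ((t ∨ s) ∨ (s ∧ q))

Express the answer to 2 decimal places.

r ∨ t = min(1, a+b) on (0.21, 0.70) = 0.91
q ∧ (r ∨ t) = max(0, a+b−1) on (0.37, 0.91) = 0.28
¬s = 1 − 0.17 = 0.83
p → ¬s  [Reichenbach: 1 − a + a·b] with a=0.74, b=0.83 → 0.87
(q ∧ (r ∨ t)) ∧ (p → ¬s) = max(0, a+b−1) on (0.28, 0.87) = 0.15
t ∨ s = min(1, a+b) on (0.70, 0.17) = 0.87
s ∧ q = max(0, a+b−1) on (0.17, 0.37) = 0.00
(t ∨ s) ∨ (s ∧ q) = min(1, a+b) on (0.87, 0.00) = 0.87
((q ∧ (r ∨ t)) ∧ (p → ¬s)) ∧ ((t ∨ s) ∨ (s ∧ q)) = max(0, a+b−1) on (0.15, 0.87) = 0.02

0.02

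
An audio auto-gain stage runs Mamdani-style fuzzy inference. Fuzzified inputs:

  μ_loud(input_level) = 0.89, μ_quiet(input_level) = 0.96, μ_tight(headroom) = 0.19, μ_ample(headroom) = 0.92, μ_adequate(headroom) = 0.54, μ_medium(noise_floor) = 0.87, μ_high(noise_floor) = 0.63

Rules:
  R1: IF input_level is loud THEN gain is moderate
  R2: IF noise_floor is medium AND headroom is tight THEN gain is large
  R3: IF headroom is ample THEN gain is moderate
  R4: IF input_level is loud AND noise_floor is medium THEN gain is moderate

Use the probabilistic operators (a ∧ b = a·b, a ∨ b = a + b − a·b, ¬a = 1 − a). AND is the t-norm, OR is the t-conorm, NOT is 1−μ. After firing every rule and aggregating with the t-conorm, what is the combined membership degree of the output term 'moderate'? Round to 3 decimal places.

R1: loud=0.89 → w = 0.8900
R2: medium=0.87, tight=0.19; AND[a·b] → w = 0.1653
R3: ample=0.92 → w = 0.9200
R4: loud=0.89, medium=0.87; AND[a·b] → w = 0.7743
Rules with consequent 'moderate': {R1, R3, R4} → strengths 0.8900, 0.9200, 0.7743
Aggregate via t-conorm [a + b − a·b]: 0.9980

0.998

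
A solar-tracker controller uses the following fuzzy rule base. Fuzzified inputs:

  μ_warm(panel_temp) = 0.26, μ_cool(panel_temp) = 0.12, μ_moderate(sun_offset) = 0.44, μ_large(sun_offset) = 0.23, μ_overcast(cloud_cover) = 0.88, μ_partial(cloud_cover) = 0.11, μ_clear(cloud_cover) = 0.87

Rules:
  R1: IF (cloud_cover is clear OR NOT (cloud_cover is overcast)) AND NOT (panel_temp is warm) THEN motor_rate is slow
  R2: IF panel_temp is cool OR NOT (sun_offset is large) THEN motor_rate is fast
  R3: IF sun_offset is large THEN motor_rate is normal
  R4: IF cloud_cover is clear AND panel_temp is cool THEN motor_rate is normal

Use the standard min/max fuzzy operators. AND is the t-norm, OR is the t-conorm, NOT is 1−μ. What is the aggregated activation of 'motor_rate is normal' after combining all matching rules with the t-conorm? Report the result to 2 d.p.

0.23

R1: (clear=0.87 OR ¬overcast=1−0.88=0.12) = 0.87; AND[min(a, b)] with ¬warm=1−0.26=0.74 → w = 0.74
R2: cool=0.12, ¬large=1−0.23=0.77; OR[max(a, b)] → w = 0.77
R3: large=0.23 → w = 0.23
R4: clear=0.87, cool=0.12; AND[min(a, b)] → w = 0.12
Rules with consequent 'normal': {R3, R4} → strengths 0.23, 0.12
Aggregate via t-conorm [max(a, b)]: 0.23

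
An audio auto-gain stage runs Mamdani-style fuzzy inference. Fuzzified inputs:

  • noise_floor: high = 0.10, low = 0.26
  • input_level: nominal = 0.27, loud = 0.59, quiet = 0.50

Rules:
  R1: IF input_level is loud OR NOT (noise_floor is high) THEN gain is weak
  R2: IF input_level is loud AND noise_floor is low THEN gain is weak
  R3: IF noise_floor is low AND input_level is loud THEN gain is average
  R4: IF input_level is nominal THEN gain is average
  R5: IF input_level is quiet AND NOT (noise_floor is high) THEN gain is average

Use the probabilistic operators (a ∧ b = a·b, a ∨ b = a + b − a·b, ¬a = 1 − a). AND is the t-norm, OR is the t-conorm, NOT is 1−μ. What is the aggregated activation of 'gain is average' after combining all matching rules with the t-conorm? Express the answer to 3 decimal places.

0.660

R1: loud=0.59, ¬high=1−0.10=0.90; OR[a + b − a·b] → w = 0.9590
R2: loud=0.59, low=0.26; AND[a·b] → w = 0.1534
R3: low=0.26, loud=0.59; AND[a·b] → w = 0.1534
R4: nominal=0.27 → w = 0.2700
R5: quiet=0.50, ¬high=1−0.10=0.90; AND[a·b] → w = 0.4500
Rules with consequent 'average': {R3, R4, R5} → strengths 0.1534, 0.2700, 0.4500
Aggregate via t-conorm [a + b − a·b]: 0.6601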